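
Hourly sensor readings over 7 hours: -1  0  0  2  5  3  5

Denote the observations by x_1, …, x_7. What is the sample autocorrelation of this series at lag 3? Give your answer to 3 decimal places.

Mean x̄ = (-1 + 0 + 0 + 2 + 5 + 3 + 5)/7 = 2.0000
Numerator Σ_{t=1}^{4}(x_t−x̄)(x_{t+3}−x̄) = -8.0000
Denominator Σ(x_t−x̄)² = 36.0000
r_3 = -8.0000 / 36.0000 = -0.222

-0.222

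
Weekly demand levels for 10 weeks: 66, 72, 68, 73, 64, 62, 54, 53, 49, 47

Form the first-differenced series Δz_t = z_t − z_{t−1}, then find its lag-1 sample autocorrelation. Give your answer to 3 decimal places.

First differences Δz: 6, -4, 5, -9, -2, -8, -1, -4, -2
Mean of differences = -2.1111
Numerator Σ(Δz_t−Δz̄)(Δz_{t+1}−Δz̄) = -88.0123
Denominator Σ(Δz_t−Δz̄)² = 206.8889
r_1(Δz) = -88.0123 / 206.8889 = -0.425

-0.425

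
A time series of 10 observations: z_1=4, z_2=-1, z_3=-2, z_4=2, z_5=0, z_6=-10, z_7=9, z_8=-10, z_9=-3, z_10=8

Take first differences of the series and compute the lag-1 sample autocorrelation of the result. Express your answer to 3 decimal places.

-0.573

First differences Δz: -5, -1, 4, -2, -10, 19, -19, 7, 11
Mean of differences = 0.4444
Numerator Σ(Δz_t−Δz̄)(Δz_{t+1}−Δz̄) = -593.3086
Denominator Σ(Δz_t−Δz̄)² = 1036.2222
r_1(Δz) = -593.3086 / 1036.2222 = -0.573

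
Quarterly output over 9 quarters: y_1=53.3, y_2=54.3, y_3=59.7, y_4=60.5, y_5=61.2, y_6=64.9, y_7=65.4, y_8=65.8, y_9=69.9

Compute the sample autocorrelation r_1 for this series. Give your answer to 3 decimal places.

Mean ȳ = (53.3 + 54.3 + 59.7 + 60.5 + 61.2 + 64.9 + 65.4 + 65.8 + 69.9)/9 = 61.6667
Numerator Σ_{t=1}^{8}(y_t−ȳ)(y_{t+1}−ȳ) = 138.9856
Denominator Σ(y_t−ȳ)² = 238.9800
r_1 = 138.9856 / 238.9800 = 0.582

0.582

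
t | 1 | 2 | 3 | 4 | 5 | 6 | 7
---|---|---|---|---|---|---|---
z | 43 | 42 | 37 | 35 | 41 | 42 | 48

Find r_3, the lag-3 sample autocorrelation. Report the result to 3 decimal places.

-0.535

Mean z̄ = (43 + 42 + 37 + 35 + 41 + 42 + 48)/7 = 41.1429
Deviations from mean: 1.8571, 0.8571, -4.1429, -6.1429, -0.1429, 0.8571, 6.8571
Σ(z_t−z̄)(z_{t+3}−z̄) = (-11.4082) + (-0.1224) + (-3.5510) + (-42.1224) = -57.2041
Denominator Σ(z_t−z̄)² = 106.8571
r_3 = -57.2041 / 106.8571 = -0.535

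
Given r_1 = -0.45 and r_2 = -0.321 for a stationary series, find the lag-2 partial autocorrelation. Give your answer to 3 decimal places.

-0.656

φ_{22} = (r_2 − r_1²) / (1 − r_1²)
r_1² = (-0.45)² = 0.2025
Numerator = -0.321 − 0.2025 = -0.5235; denominator = 1 − 0.2025 = 0.7975
φ_{22} = -0.5235 / 0.7975 = -0.656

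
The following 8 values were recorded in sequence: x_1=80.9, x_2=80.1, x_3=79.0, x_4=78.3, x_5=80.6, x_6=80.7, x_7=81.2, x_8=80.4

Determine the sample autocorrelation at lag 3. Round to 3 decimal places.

Mean x̄ = (80.9 + 80.1 + 79.0 + 78.3 + 80.6 + 80.7 + 81.2 + 80.4)/8 = 80.1500
Deviations from mean: 0.7500, -0.0500, -1.1500, -1.8500, 0.4500, 0.5500, 1.0500, 0.2500
Σ(x_t−x̄)(x_{t+3}−x̄) = (-1.3875) + (-0.0225) + (-0.6325) + (-1.9425) + (0.1125) = -3.8725
Denominator Σ(x_t−x̄)² = 6.9800
r_3 = -3.8725 / 6.9800 = -0.555

-0.555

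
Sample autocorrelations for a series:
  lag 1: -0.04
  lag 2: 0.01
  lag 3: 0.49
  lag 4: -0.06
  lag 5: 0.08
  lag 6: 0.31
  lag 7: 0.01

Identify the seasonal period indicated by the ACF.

3

The largest autocorrelation is r_3 = 0.49, with a weaker echo at lag 6 (0.31); the remaining lags stay at or below 0.08.
The dominant spike at lag 3 indicates a seasonal period of 3.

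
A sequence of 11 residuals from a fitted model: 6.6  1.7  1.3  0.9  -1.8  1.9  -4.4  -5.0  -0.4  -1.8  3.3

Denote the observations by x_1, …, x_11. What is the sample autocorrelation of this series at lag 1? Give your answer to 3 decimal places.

0.189

Mean x̄ = (6.6 + 1.7 + 1.3 + 0.9 − 1.8 + 1.9 − 4.4 − 5.0 − 0.4 − 1.8 + 3.3)/11 = 0.2091
Numerator Σ_{t=1}^{10}(x_t−x̄)(x_{t+1}−x̄) = 21.5254
Denominator Σ(x_t−x̄)² = 113.9691
r_1 = 21.5254 / 113.9691 = 0.189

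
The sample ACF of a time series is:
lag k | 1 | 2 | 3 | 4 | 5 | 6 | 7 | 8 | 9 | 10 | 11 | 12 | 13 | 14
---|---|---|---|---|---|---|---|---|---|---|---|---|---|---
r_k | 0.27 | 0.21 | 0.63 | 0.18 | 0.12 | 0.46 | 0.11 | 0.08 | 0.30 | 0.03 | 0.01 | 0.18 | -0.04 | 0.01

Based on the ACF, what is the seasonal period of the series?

The largest autocorrelation is r_3 = 0.63, with weaker echoes at lags 6 (0.46) and 9 (0.30); the remaining lags stay at or below 0.27. The elevated value at lag 1 (0.27), dropping to 0.21 at lag 2, reflects decaying short-term dependence rather than seasonality.
The dominant spike at lag 3 indicates a seasonal period of 3.

3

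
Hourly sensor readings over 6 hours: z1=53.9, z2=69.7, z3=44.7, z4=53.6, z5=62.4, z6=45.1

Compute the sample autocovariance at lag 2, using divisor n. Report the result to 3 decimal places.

-12.133

Mean z̄ = (53.9 + 69.7 + 44.7 + 53.6 + 62.4 + 45.1)/6 = 54.9000
Σ_{t=1}^{4}(z_t−z̄)(z_{t+2}−z̄) = -72.8000
γ_2 = -72.8000 / 6 = -12.133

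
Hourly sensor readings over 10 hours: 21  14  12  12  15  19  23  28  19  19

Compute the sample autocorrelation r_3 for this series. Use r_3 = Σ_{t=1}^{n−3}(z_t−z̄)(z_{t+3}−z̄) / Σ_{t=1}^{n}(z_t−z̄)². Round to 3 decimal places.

-0.280

Mean z̄ = (21 + 14 + 12 + 12 + 15 + 19 + 23 + 28 + 19 + 19)/10 = 18.2000
Σ(z_t−z̄)(z_{t+3}−z̄) = (-17.3600) + (13.4400) + (-4.9600) + (-29.7600) + (-31.3600) + (0.6400) + (3.8400) = -65.5200
Denominator Σ(z_t−z̄)² = 233.6000
r_3 = -65.5200 / 233.6000 = -0.280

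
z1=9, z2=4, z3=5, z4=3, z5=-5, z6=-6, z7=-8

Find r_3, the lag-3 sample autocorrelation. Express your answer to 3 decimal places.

-0.188

Mean z̄ = (9 + 4 + 5 + 3 − 5 − 6 − 8)/7 = 0.2857
Deviations from mean: 8.7143, 3.7143, 4.7143, 2.7143, -5.2857, -6.2857, -8.2857
Σ(z_t−z̄)(z_{t+3}−z̄) = (23.6531) + (-19.6327) + (-29.6327) + (-22.4898) = -48.1020
Denominator Σ(z_t−z̄)² = 255.4286
r_3 = -48.1020 / 255.4286 = -0.188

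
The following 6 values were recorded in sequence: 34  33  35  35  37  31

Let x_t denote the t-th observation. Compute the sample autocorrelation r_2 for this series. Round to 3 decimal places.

-0.067

Mean x̄ = (34 + 33 + 35 + 35 + 37 + 31)/6 = 34.1667
Deviations from mean: -0.1667, -1.1667, 0.8333, 0.8333, 2.8333, -3.1667
Σ(x_t−x̄)(x_{t+2}−x̄) = (-0.1389) + (-0.9722) + (2.3611) + (-2.6389) = -1.3889
Denominator Σ(x_t−x̄)² = 20.8333
r_2 = -1.3889 / 20.8333 = -0.067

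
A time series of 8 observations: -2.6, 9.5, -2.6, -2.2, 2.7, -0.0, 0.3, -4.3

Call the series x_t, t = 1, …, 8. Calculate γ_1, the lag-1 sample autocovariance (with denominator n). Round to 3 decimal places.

Mean x̄ = (-2.6 + 9.5 − 2.6 − 2.2 + 2.7 − 0.0 + 0.3 − 4.3)/8 = 0.1000
Deviations: -2.7000, 9.4000, -2.7000, -2.3000, 2.6000, -0.1000, 0.2000, -4.4000
Σ_{t=1}^{7}(x_t−x̄)(x_{t+1}−x̄) = -51.6900
γ_1 = -51.6900 / 8 = -6.461

-6.461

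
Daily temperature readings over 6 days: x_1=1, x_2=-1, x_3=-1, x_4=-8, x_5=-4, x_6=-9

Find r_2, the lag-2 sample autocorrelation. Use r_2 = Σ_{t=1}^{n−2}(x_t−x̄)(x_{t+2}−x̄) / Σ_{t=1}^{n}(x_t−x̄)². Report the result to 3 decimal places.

Mean x̄ = (1 − 1 − 1 − 8 − 4 − 9)/6 = -3.6667
Deviations from mean: 4.6667, 2.6667, 2.6667, -4.3333, -0.3333, -5.3333
Σ(x_t−x̄)(x_{t+2}−x̄) = (12.4444) + (-11.5556) + (-0.8889) + (23.1111) = 23.1111
Denominator Σ(x_t−x̄)² = 83.3333
r_2 = 23.1111 / 83.3333 = 0.277

0.277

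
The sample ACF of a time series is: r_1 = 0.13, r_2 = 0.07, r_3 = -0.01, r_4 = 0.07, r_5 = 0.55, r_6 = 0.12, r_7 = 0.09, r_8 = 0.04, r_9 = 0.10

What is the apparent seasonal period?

The largest autocorrelation is r_5 = 0.55; the remaining lags stay at or below 0.13.
The dominant spike at lag 5 indicates a seasonal period of 5.

5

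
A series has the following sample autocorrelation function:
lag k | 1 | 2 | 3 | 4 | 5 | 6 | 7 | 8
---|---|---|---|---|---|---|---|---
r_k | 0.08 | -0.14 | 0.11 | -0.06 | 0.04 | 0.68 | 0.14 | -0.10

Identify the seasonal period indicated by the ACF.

The largest autocorrelation is r_6 = 0.68; the remaining lags stay at or below 0.14.
The dominant spike at lag 6 indicates a seasonal period of 6.

6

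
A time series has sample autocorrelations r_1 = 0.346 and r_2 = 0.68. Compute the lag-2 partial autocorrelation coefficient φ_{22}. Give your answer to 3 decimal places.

0.636

φ_{22} = (r_2 − r_1²) / (1 − r_1²)
r_1² = (0.346)² = 0.119716
Numerator = 0.68 − 0.1197 = 0.5603; denominator = 1 − 0.1197 = 0.8803
φ_{22} = 0.5603 / 0.8803 = 0.636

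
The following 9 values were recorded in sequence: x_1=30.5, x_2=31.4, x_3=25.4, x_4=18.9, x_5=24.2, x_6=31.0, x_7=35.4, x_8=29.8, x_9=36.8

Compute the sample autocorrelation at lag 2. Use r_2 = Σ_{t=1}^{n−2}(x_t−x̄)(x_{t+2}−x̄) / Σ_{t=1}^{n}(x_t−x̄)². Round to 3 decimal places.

-0.037

Mean x̄ = (30.5 + 31.4 + 25.4 + 18.9 + 24.2 + 31.0 + 35.4 + 29.8 + 36.8)/9 = 29.2667
Numerator Σ_{t=1}^{7}(x_t−x̄)(x_{t+2}−x̄) = -9.2089
Denominator Σ(x_t−x̄)² = 251.8200
r_2 = -9.2089 / 251.8200 = -0.037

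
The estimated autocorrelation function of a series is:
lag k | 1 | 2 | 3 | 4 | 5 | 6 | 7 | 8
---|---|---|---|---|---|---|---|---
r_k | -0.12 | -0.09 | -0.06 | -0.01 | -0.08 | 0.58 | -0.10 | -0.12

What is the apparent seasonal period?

The largest autocorrelation is r_6 = 0.58; the remaining lags stay at or below -0.01.
The dominant spike at lag 6 indicates a seasonal period of 6.

6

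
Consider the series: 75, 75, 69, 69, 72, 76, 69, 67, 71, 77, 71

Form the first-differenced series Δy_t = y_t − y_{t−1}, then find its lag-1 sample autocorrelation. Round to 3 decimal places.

First differences Δy: 0, -6, 0, 3, 4, -7, -2, 4, 6, -6
Mean of differences = -0.4000
Numerator Σ(Δy_t−Δȳ)(Δy_{t+1}−Δȳ) = -21.3600
Denominator Σ(Δy_t−Δȳ)² = 200.4000
r_1(Δy) = -21.3600 / 200.4000 = -0.107

-0.107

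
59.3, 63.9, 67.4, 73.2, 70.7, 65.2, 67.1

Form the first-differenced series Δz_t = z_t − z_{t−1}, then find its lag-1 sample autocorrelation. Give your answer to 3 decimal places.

First differences Δz: 4.6, 3.5, 5.8, -2.5, -5.5, 1.9
Mean of differences = 1.3000
Numerator Σ(Δz_t−Δz̄)(Δz_{t+1}−Δz̄) = 21.8200
Denominator Σ(Δz_t−Δz̄)² = 97.0200
r_1(Δz) = 21.8200 / 97.0200 = 0.225

0.225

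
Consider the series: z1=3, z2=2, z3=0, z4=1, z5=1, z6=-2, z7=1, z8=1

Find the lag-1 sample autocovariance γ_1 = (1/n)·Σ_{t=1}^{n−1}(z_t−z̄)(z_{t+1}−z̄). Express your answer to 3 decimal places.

Mean z̄ = (3 + 2 + 0 + 1 + 1 − 2 + 1 + 1)/8 = 0.8750
Σ_{t=1}^{7}(z_t−z̄)(z_{t+1}−z̄) = 0.6094
γ_1 = 0.6094 / 8 = 0.076

0.076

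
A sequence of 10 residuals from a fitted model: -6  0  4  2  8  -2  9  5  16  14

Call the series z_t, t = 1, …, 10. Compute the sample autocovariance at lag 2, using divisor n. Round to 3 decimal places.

10.000

Mean z̄ = (-6 + 0 + 4 + 2 + 8 − 2 + 9 + 5 + 16 + 14)/10 = 5.0000
Σ_{t=1}^{8}(z_t−z̄)(z_{t+2}−z̄) = 100.0000
γ_2 = 100.0000 / 10 = 10.000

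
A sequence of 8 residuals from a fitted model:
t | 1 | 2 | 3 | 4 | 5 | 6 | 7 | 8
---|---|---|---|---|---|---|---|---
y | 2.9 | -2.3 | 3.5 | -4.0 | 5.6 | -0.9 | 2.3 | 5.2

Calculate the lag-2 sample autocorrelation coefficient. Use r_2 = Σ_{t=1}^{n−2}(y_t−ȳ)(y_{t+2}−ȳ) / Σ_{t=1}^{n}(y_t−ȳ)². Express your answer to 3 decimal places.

Mean ȳ = (2.9 − 2.3 + 3.5 − 4.0 + 5.6 − 0.9 + 2.3 + 5.2)/8 = 1.5375
Deviations from mean: 1.3625, -3.8375, 1.9625, -5.5375, 4.0625, -2.4375, 0.7625, 3.6625
Σ(y_t−ȳ)(y_{t+2}−ȳ) = (2.6739) + (21.2502) + (7.9727) + (13.4977) + (3.0977) + (-8.9273) = 39.5647
Denominator Σ(y_t−ȳ)² = 87.5388
r_2 = 39.5647 / 87.5388 = 0.452

0.452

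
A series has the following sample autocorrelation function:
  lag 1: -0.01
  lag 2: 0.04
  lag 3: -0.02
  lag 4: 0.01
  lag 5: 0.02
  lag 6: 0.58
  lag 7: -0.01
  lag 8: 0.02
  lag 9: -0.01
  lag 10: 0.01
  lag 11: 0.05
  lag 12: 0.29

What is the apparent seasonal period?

6

The largest autocorrelation is r_6 = 0.58, with a weaker echo at lag 12 (0.29); the remaining lags stay at or below 0.05.
The dominant spike at lag 6 indicates a seasonal period of 6.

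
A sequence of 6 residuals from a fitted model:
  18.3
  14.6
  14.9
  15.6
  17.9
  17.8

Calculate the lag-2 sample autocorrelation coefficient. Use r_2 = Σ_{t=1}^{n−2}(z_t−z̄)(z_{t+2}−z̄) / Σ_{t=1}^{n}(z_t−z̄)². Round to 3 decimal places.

-0.327

Mean z̄ = (18.3 + 14.6 + 14.9 + 15.6 + 17.9 + 17.8)/6 = 16.5167
Σ(z_t−z̄)(z_{t+2}−z̄) = (-2.8831) + (1.7569) + (-2.2364) + (-1.1764) = -4.5389
Denominator Σ(z_t−z̄)² = 13.8683
r_2 = -4.5389 / 13.8683 = -0.327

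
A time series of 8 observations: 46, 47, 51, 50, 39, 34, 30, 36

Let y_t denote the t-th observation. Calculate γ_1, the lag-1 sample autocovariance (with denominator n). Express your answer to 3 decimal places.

Mean ȳ = (46 + 47 + 51 + 50 + 39 + 34 + 30 + 36)/8 = 41.6250
Deviations: 4.3750, 5.3750, 9.3750, 8.3750, -2.6250, -7.6250, -11.6250, -5.6250
Σ_{t=1}^{7}(y_t−ȳ)(y_{t+1}−ȳ) = 304.4844
γ_1 = 304.4844 / 8 = 38.061

38.061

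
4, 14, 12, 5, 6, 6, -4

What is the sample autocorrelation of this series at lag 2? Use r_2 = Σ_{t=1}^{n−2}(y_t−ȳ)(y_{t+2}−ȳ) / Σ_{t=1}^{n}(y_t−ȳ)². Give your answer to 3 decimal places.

Mean ȳ = (4 + 14 + 12 + 5 + 6 + 6 − 4)/7 = 6.1429
Deviations from mean: -2.1429, 7.8571, 5.8571, -1.1429, -0.1429, -0.1429, -10.1429
Numerator Σ_{t=1}^{5}(y_t−ȳ)(y_{t+2}−ȳ) = -20.7551
Denominator Σ(y_t−ȳ)² = 204.8571
r_2 = -20.7551 / 204.8571 = -0.101

-0.101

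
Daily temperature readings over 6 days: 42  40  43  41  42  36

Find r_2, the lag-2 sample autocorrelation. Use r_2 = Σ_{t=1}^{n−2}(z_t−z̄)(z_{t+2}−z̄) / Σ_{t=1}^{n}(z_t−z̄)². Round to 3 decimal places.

Mean z̄ = (42 + 40 + 43 + 41 + 42 + 36)/6 = 40.6667
Deviations from mean: 1.3333, -0.6667, 2.3333, 0.3333, 1.3333, -4.6667
Σ(z_t−z̄)(z_{t+2}−z̄) = (3.1111) + (-0.2222) + (3.1111) + (-1.5556) = 4.4444
Denominator Σ(z_t−z̄)² = 31.3333
r_2 = 4.4444 / 31.3333 = 0.142

0.142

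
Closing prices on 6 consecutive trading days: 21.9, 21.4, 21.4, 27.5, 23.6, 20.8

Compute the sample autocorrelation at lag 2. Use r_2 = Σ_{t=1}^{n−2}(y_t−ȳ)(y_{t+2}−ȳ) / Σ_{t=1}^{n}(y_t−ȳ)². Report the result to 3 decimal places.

-0.500

Mean ȳ = (21.9 + 21.4 + 21.4 + 27.5 + 23.6 + 20.8)/6 = 22.7667
Deviations from mean: -0.8667, -1.3667, -1.3667, 4.7333, 0.8333, -1.9667
Σ(y_t−ȳ)(y_{t+2}−ȳ) = (1.1844) + (-6.4689) + (-1.1389) + (-9.3089) = -15.7322
Denominator Σ(y_t−ȳ)² = 31.4533
r_2 = -15.7322 / 31.4533 = -0.500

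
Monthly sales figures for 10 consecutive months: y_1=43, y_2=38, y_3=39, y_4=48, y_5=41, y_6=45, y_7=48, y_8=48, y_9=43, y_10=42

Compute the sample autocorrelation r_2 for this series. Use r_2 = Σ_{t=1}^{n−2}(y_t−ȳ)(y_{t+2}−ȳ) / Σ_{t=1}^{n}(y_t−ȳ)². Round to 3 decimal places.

Mean ȳ = (43 + 38 + 39 + 48 + 41 + 45 + 48 + 48 + 43 + 42)/10 = 43.5000
Numerator Σ_{t=1}^{8}(y_t−ȳ)(y_{t+2}−ȳ) = -18.0000
Denominator Σ(y_t−ȳ)² = 122.5000
r_2 = -18.0000 / 122.5000 = -0.147

-0.147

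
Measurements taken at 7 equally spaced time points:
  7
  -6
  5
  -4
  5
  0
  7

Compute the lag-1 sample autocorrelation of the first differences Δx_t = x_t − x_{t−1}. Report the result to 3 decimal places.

-0.766

First differences Δx: -13, 11, -9, 9, -5, 7
Mean of differences = 0.0000
Numerator Σ(Δx_t−Δx̄)(Δx_{t+1}−Δx̄) = -403.0000
Denominator Σ(Δx_t−Δx̄)² = 526.0000
r_1(Δx) = -403.0000 / 526.0000 = -0.766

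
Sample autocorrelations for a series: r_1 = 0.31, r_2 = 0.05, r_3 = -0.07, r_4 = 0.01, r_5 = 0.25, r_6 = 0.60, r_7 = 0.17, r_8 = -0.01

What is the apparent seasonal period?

6

The largest autocorrelation is r_6 = 0.60; the remaining lags stay at or below 0.31. The elevated value at lag 1 (0.31), dropping to 0.05 at lag 2, reflects decaying short-term dependence rather than seasonality.
The dominant spike at lag 6 indicates a seasonal period of 6.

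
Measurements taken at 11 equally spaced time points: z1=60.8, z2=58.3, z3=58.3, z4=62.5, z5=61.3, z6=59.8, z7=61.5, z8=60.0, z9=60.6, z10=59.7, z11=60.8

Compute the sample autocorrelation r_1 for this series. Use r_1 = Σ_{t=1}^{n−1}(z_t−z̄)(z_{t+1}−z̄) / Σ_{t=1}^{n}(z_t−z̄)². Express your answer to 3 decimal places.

-0.073

Mean z̄ = (60.8 + 58.3 + 58.3 + 62.5 + 61.3 + 59.8 + 61.5 + 60.0 + 60.6 + 59.7 + 60.8)/11 = 60.3273
Numerator Σ_{t=1}^{10}(z_t−z̄)(z_{t+1}−z̄) = -1.2117
Denominator Σ(z_t−z̄)² = 16.5618
r_1 = -1.2117 / 16.5618 = -0.073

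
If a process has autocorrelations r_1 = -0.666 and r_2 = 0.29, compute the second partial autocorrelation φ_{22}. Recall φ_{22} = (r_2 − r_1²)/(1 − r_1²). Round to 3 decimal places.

φ_{22} = (r_2 − r_1²) / (1 − r_1²)
r_1² = (-0.666)² = 0.443556
Numerator = 0.29 − 0.4436 = -0.1536; denominator = 1 − 0.4436 = 0.5564
φ_{22} = -0.1536 / 0.5564 = -0.276

-0.276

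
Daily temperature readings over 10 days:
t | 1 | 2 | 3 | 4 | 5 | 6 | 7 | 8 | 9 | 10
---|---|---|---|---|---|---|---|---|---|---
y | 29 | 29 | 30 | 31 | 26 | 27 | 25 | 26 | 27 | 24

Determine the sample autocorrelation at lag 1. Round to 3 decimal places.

0.384

Mean ȳ = (29 + 29 + 30 + 31 + 26 + 27 + 25 + 26 + 27 + 24)/10 = 27.4000
Numerator Σ_{t=1}^{9}(y_t−ȳ)(y_{t+1}−ȳ) = 17.8400
Denominator Σ(y_t−ȳ)² = 46.4000
r_1 = 17.8400 / 46.4000 = 0.384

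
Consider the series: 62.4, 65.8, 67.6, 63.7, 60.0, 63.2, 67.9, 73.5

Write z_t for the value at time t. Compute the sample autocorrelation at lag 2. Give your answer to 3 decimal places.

Mean z̄ = (62.4 + 65.8 + 67.6 + 63.7 + 60.0 + 63.2 + 67.9 + 73.5)/8 = 65.5125
Deviations from mean: -3.1125, 0.2875, 2.0875, -1.8125, -5.5125, -2.3125, 2.3875, 7.9875
Σ(z_t−z̄)(z_{t+2}−z̄) = (-6.4973) + (-0.5211) + (-11.5073) + (4.1914) + (-13.1611) + (-18.4711) = -45.9666
Denominator Σ(z_t−z̄)² = 122.6488
r_2 = -45.9666 / 122.6488 = -0.375

-0.375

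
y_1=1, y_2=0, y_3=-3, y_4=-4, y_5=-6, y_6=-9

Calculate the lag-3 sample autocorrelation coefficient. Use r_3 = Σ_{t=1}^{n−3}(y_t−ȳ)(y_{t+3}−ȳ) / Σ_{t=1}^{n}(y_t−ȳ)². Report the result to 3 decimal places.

Mean ȳ = (1 + 0 − 3 − 4 − 6 − 9)/6 = -3.5000
Σ(y_t−ȳ)(y_{t+3}−ȳ) = (-2.2500) + (-8.7500) + (-2.7500) = -13.7500
Denominator Σ(y_t−ȳ)² = 69.5000
r_3 = -13.7500 / 69.5000 = -0.198

-0.198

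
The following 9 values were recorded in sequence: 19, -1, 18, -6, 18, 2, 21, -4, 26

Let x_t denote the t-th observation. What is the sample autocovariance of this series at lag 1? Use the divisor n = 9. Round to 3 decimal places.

-107.309

Mean x̄ = (19 − 1 + 18 − 6 + 18 + 2 + 21 − 4 + 26)/9 = 10.3333
Σ_{t=1}^{8}(x_t−x̄)(x_{t+1}−x̄) = -965.7778
γ_1 = -965.7778 / 9 = -107.309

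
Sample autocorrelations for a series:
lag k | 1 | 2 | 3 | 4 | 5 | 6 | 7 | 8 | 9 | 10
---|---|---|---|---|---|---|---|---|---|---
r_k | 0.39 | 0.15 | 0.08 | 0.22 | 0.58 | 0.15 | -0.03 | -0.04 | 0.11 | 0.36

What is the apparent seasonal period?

The largest autocorrelation is r_5 = 0.58; the remaining lags stay at or below 0.39. The elevated value at lag 1 (0.39), dropping to 0.15 at lag 2, reflects decaying short-term dependence rather than seasonality.
The dominant spike at lag 5 indicates a seasonal period of 5.

5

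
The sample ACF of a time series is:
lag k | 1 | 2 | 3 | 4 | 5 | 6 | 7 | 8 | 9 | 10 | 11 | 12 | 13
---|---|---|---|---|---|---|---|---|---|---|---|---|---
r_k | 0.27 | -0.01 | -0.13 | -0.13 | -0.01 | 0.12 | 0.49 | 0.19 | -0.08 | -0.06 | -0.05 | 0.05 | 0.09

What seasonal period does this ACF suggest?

The largest autocorrelation is r_7 = 0.49; the remaining lags stay at or below 0.27.
The dominant spike at lag 7 indicates a seasonal period of 7.

7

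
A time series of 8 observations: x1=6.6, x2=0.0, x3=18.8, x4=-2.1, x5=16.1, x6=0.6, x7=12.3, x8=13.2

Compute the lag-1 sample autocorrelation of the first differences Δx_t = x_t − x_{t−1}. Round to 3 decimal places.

-0.887

First differences Δx: -6.6, 18.8, -20.9, 18.2, -15.5, 11.7, 0.9
Mean of differences = 0.9429
Numerator Σ(Δx_t−Δx̄)(Δx_{t+1}−Δx̄) = -1362.7861
Denominator Σ(Δx_t−Δx̄)² = 1536.7771
r_1(Δx) = -1362.7861 / 1536.7771 = -0.887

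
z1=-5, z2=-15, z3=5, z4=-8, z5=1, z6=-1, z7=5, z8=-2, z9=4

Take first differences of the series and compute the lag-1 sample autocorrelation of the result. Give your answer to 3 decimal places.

First differences Δz: -10, 20, -13, 9, -2, 6, -7, 6
Mean of differences = 1.1250
Numerator Σ(Δz_t−Δz̄)(Δz_{t+1}−Δz̄) = -706.8906
Denominator Σ(Δz_t−Δz̄)² = 864.8750
r_1(Δz) = -706.8906 / 864.8750 = -0.817

-0.817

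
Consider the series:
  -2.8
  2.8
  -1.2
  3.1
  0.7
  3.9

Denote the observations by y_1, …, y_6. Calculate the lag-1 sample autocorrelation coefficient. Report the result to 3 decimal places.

Mean ȳ = (-2.8 + 2.8 − 1.2 + 3.1 + 0.7 + 3.9)/6 = 1.0833
Deviations from mean: -3.8833, 1.7167, -2.2833, 2.0167, -0.3833, 2.8167
Σ(y_t−ȳ)(y_{t+1}−ȳ) = (-6.6664) + (-3.9197) + (-4.6047) + (-0.7731) + (-1.0797) = -17.0436
Denominator Σ(y_t−ȳ)² = 35.3883
r_1 = -17.0436 / 35.3883 = -0.482

-0.482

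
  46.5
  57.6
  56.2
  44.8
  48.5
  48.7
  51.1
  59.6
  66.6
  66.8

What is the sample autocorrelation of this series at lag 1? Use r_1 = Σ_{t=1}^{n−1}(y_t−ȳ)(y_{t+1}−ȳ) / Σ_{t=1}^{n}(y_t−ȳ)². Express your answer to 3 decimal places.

Mean ȳ = (46.5 + 57.6 + 56.2 + 44.8 + 48.5 + 48.7 + 51.1 + 59.6 + 66.6 + 66.8)/10 = 54.6400
Numerator Σ_{t=1}^{9}(y_t−ȳ)(y_{t+1}−ȳ) = 270.2864
Denominator Σ(y_t−ȳ)² = 575.3040
r_1 = 270.2864 / 575.3040 = 0.470

0.470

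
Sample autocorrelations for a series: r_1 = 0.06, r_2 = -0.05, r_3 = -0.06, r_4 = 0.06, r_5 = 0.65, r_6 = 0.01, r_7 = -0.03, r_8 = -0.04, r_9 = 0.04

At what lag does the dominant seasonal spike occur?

The largest autocorrelation is r_5 = 0.65; the remaining lags stay at or below 0.06.
The dominant spike at lag 5 indicates a seasonal period of 5.

5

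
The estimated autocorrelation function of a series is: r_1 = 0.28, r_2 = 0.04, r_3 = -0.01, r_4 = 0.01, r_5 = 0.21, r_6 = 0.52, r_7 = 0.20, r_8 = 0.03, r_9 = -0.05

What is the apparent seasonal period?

The largest autocorrelation is r_6 = 0.52; the remaining lags stay at or below 0.28. The elevated value at lag 1 (0.28), dropping to 0.04 at lag 2, reflects decaying short-term dependence rather than seasonality.
The dominant spike at lag 6 indicates a seasonal period of 6.

6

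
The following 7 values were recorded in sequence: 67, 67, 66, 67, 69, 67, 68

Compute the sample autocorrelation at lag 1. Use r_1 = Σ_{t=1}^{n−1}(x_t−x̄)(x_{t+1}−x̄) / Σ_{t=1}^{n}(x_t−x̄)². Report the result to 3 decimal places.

-0.068

Mean x̄ = (67 + 67 + 66 + 67 + 69 + 67 + 68)/7 = 67.2857
Numerator Σ_{t=1}^{6}(x_t−x̄)(x_{t+1}−x̄) = -0.3673
Denominator Σ(x_t−x̄)² = 5.4286
r_1 = -0.3673 / 5.4286 = -0.068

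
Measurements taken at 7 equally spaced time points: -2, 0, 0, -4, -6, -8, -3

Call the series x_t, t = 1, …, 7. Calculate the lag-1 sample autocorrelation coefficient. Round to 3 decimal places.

0.488

Mean x̄ = (-2 + 0 + 0 − 4 − 6 − 8 − 3)/7 = -3.2857
Deviations from mean: 1.2857, 3.2857, 3.2857, -0.7143, -2.7143, -4.7143, 0.2857
Σ(x_t−x̄)(x_{t+1}−x̄) = (4.2245) + (10.7959) + (-2.3469) + (1.9388) + (12.7959) + (-1.3469) = 26.0612
Denominator Σ(x_t−x̄)² = 53.4286
r_1 = 26.0612 / 53.4286 = 0.488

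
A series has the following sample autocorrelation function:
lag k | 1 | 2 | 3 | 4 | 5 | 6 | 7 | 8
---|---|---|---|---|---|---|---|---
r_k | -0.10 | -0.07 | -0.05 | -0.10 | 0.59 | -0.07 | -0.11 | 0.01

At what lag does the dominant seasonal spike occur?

5

The largest autocorrelation is r_5 = 0.59; the remaining lags stay at or below 0.01.
The dominant spike at lag 5 indicates a seasonal period of 5.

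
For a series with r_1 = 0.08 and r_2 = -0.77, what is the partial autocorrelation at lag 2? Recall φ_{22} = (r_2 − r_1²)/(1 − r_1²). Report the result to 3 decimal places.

-0.781

φ_{22} = (r_2 − r_1²) / (1 − r_1²)
r_1² = (0.08)² = 0.0064
Numerator = -0.77 − 0.0064 = -0.7764; denominator = 1 − 0.0064 = 0.9936
φ_{22} = -0.7764 / 0.9936 = -0.781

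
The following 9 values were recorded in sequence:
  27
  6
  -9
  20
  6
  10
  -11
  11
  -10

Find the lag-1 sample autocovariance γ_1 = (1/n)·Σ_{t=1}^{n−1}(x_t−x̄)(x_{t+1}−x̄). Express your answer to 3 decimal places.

Mean x̄ = (27 + 6 − 9 + 20 + 6 + 10 − 11 + 11 − 10)/9 = 5.5556
Σ_{t=1}^{8}(x_t−x̄)(x_{t+1}−x̄) = -447.1975
γ_1 = -447.1975 / 9 = -49.689

-49.689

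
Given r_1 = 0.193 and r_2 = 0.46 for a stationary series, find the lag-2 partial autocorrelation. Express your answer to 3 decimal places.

0.439

φ_{22} = (r_2 − r_1²) / (1 − r_1²)
r_1² = (0.193)² = 0.037249
Numerator = 0.46 − 0.0372 = 0.4228; denominator = 1 − 0.0372 = 0.9628
φ_{22} = 0.4228 / 0.9628 = 0.439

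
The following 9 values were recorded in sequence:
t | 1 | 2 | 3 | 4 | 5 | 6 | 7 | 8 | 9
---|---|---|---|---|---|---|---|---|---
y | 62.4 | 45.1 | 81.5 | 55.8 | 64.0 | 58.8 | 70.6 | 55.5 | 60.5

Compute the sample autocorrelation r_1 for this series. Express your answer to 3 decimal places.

Mean ȳ = (62.4 + 45.1 + 81.5 + 55.8 + 64.0 + 58.8 + 70.6 + 55.5 + 60.5)/9 = 61.5778
Numerator Σ_{t=1}^{8}(y_t−ȳ)(y_{t+1}−ȳ) = -550.9983
Denominator Σ(y_t−ȳ)² = 835.5556
r_1 = -550.9983 / 835.5556 = -0.659

-0.659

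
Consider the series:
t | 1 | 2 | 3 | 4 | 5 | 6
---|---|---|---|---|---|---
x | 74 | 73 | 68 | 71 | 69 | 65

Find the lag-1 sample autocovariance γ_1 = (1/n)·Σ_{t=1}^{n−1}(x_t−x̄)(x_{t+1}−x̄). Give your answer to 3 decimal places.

Mean x̄ = (74 + 73 + 68 + 71 + 69 + 65)/6 = 70.0000
Deviations: 4.0000, 3.0000, -2.0000, 1.0000, -1.0000, -5.0000
Σ_{t=1}^{5}(x_t−x̄)(x_{t+1}−x̄) = 8.0000
γ_1 = 8.0000 / 6 = 1.333

1.333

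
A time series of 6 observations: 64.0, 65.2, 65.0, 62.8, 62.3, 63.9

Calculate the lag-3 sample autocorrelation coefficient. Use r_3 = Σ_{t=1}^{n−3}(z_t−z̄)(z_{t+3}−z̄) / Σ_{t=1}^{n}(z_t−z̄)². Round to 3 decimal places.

Mean z̄ = (64.0 + 65.2 + 65.0 + 62.8 + 62.3 + 63.9)/6 = 63.8667
Deviations from mean: 0.1333, 1.3333, 1.1333, -1.0667, -1.5667, 0.0333
Σ(z_t−z̄)(z_{t+3}−z̄) = (-0.1422) + (-2.0889) + (0.0378) = -2.1933
Denominator Σ(z_t−z̄)² = 6.6733
r_3 = -2.1933 / 6.6733 = -0.329

-0.329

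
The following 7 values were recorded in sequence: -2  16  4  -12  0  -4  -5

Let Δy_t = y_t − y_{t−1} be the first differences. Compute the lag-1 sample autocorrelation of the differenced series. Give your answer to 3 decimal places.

-0.306

First differences Δy: 18, -12, -16, 12, -4, -1
Mean of differences = -0.5000
Numerator Σ(Δy_t−Δȳ)(Δy_{t+1}−Δȳ) = -270.2500
Denominator Σ(Δy_t−Δȳ)² = 883.5000
r_1(Δy) = -270.2500 / 883.5000 = -0.306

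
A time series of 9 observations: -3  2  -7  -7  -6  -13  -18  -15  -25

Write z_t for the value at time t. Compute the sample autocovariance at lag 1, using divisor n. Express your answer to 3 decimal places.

29.920

Mean z̄ = (-3 + 2 − 7 − 7 − 6 − 13 − 18 − 15 − 25)/9 = -10.2222
Σ_{t=1}^{8}(z_t−z̄)(z_{t+1}−z̄) = 269.2840
γ_1 = 269.2840 / 9 = 29.920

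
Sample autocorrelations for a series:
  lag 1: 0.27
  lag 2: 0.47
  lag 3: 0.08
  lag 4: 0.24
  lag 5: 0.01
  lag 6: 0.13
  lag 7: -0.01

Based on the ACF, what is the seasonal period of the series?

The largest autocorrelation is r_2 = 0.47; the remaining lags stay at or below 0.27.
The dominant spike at lag 2 indicates a seasonal period of 2.

2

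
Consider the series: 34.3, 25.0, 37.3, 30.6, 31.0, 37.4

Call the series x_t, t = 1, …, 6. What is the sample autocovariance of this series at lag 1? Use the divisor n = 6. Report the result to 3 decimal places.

Mean x̄ = (34.3 + 25.0 + 37.3 + 30.6 + 31.0 + 37.4)/6 = 32.6000
Σ_{t=1}^{5}(x_t−x̄)(x_{t+1}−x̄) = -62.5200
γ_1 = -62.5200 / 6 = -10.420

-10.420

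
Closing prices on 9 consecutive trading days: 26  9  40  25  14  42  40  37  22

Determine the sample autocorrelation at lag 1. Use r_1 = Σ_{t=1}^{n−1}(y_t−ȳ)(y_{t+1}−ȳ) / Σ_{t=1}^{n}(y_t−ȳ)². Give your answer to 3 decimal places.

-0.138

Mean ȳ = (26 + 9 + 40 + 25 + 14 + 42 + 40 + 37 + 22)/9 = 28.3333
Numerator Σ_{t=1}^{8}(y_t−ȳ)(y_{t+1}−ȳ) = -161.7778
Denominator Σ(y_t−ȳ)² = 1170.0000
r_1 = -161.7778 / 1170.0000 = -0.138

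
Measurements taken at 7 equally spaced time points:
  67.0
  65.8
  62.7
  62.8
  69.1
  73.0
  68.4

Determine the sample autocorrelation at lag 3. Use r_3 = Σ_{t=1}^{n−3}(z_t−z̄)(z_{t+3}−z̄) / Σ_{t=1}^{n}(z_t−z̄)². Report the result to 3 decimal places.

Mean z̄ = (67.0 + 65.8 + 62.7 + 62.8 + 69.1 + 73.0 + 68.4)/7 = 66.9714
Numerator Σ_{t=1}^{4}(z_t−z̄)(z_{t+3}−z̄) = -34.3224
Denominator Σ(z_t−z̄)² = 79.9343
r_3 = -34.3224 / 79.9343 = -0.429

-0.429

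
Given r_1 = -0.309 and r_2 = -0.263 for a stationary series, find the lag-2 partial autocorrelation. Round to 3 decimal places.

-0.396

φ_{22} = (r_2 − r_1²) / (1 − r_1²)
r_1² = (-0.309)² = 0.095481
Numerator = -0.263 − 0.0955 = -0.3585; denominator = 1 − 0.0955 = 0.9045
φ_{22} = -0.3585 / 0.9045 = -0.396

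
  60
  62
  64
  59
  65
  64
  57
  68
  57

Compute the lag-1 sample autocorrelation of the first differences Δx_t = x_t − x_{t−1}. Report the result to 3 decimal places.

-0.642

First differences Δx: 2, 2, -5, 6, -1, -7, 11, -11
Mean of differences = -0.3750
Numerator Σ(Δx_t−Δx̄)(Δx_{t+1}−Δx̄) = -230.8906
Denominator Σ(Δx_t−Δx̄)² = 359.8750
r_1(Δx) = -230.8906 / 359.8750 = -0.642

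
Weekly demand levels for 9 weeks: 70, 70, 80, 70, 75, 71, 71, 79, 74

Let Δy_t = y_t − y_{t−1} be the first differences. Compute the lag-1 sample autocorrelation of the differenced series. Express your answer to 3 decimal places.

-0.655

First differences Δy: 0, 10, -10, 5, -4, 0, 8, -5
Mean of differences = 0.5000
Numerator Σ(Δy_t−Δȳ)(Δy_{t+1}−Δȳ) = -214.7500
Denominator Σ(Δy_t−Δȳ)² = 328.0000
r_1(Δy) = -214.7500 / 328.0000 = -0.655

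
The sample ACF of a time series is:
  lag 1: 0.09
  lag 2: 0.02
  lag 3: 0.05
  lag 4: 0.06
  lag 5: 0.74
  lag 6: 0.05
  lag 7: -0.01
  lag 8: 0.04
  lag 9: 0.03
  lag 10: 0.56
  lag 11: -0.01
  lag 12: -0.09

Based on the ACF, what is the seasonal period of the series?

The largest autocorrelation is r_5 = 0.74, with a weaker echo at lag 10 (0.56); the remaining lags stay at or below 0.09.
The dominant spike at lag 5 indicates a seasonal period of 5.

5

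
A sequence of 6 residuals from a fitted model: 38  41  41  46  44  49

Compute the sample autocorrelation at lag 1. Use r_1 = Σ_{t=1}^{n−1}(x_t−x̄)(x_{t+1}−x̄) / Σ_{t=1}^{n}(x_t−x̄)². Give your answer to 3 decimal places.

Mean x̄ = (38 + 41 + 41 + 46 + 44 + 49)/6 = 43.1667
Numerator Σ_{t=1}^{5}(x_t−x̄)(x_{t+1}−x̄) = 16.9722
Denominator Σ(x_t−x̄)² = 78.8333
r_1 = 16.9722 / 78.8333 = 0.215

0.215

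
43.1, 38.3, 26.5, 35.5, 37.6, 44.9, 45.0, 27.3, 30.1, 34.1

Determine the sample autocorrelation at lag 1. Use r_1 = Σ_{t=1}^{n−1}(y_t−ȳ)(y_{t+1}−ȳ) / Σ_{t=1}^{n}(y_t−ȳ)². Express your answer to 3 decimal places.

Mean ȳ = (43.1 + 38.3 + 26.5 + 35.5 + 37.6 + 44.9 + 45.0 + 27.3 + 30.1 + 34.1)/10 = 36.2400
Numerator Σ_{t=1}^{9}(y_t−ȳ)(y_{t+1}−ȳ) = 77.6244
Denominator Σ(y_t−ȳ)² = 422.5040
r_1 = 77.6244 / 422.5040 = 0.184

0.184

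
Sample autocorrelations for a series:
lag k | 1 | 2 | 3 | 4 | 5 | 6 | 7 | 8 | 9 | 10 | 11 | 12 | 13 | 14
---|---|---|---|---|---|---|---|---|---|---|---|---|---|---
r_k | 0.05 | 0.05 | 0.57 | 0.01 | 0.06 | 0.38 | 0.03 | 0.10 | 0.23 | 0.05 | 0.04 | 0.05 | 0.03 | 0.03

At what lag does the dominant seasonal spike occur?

3

The largest autocorrelation is r_3 = 0.57, with weaker echoes at lags 6 (0.38) and 9 (0.23); the remaining lags stay at or below 0.10.
The dominant spike at lag 3 indicates a seasonal period of 3.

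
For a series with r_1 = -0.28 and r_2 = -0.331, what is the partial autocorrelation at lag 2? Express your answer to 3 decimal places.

-0.444

φ_{22} = (r_2 − r_1²) / (1 − r_1²)
r_1² = (-0.28)² = 0.0784
Numerator = -0.331 − 0.0784 = -0.4094; denominator = 1 − 0.0784 = 0.9216
φ_{22} = -0.4094 / 0.9216 = -0.444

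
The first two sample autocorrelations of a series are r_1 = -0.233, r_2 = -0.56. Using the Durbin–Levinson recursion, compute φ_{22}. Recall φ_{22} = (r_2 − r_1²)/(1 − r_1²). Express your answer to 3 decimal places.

-0.650

φ_{22} = (r_2 − r_1²) / (1 − r_1²)
r_1² = (-0.233)² = 0.054289
Numerator = -0.56 − 0.0543 = -0.6143; denominator = 1 − 0.0543 = 0.9457
φ_{22} = -0.6143 / 0.9457 = -0.650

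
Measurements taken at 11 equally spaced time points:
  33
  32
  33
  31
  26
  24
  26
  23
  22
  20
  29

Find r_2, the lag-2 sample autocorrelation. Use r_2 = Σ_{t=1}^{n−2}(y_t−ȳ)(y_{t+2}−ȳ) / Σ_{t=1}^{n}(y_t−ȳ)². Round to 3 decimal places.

Mean ȳ = (33 + 32 + 33 + 31 + 26 + 24 + 26 + 23 + 22 + 20 + 29)/11 = 27.1818
Numerator Σ_{t=1}^{9}(y_t−ȳ)(y_{t+2}−ȳ) = 74.6612
Denominator Σ(y_t−ȳ)² = 217.6364
r_2 = 74.6612 / 217.6364 = 0.343

0.343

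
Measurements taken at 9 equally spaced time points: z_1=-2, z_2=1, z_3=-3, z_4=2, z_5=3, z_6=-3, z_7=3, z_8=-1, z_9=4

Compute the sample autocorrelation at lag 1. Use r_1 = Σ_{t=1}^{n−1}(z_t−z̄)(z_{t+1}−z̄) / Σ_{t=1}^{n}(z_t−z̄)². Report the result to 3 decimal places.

Mean z̄ = (-2 + 1 − 3 + 2 + 3 − 3 + 3 − 1 + 4)/9 = 0.4444
Numerator Σ_{t=1}^{8}(z_t−z̄)(z_{t+1}−z̄) = -31.0864
Denominator Σ(z_t−z̄)² = 60.2222
r_1 = -31.0864 / 60.2222 = -0.516

-0.516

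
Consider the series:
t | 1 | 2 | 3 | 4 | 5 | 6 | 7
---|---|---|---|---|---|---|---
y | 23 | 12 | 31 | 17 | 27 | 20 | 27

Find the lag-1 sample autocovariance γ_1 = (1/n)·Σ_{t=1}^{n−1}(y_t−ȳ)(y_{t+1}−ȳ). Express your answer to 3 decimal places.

Mean ȳ = (23 + 12 + 31 + 17 + 27 + 20 + 27)/7 = 22.4286
Σ_{t=1}^{6}(y_t−ȳ)(y_{t+1}−ȳ) = -188.8980
γ_1 = -188.8980 / 7 = -26.985

-26.985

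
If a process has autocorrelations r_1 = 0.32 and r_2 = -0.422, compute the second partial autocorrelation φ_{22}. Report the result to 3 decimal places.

φ_{22} = (r_2 − r_1²) / (1 − r_1²)
r_1² = (0.32)² = 0.1024
Numerator = -0.422 − 0.1024 = -0.5244; denominator = 1 − 0.1024 = 0.8976
φ_{22} = -0.5244 / 0.8976 = -0.584

-0.584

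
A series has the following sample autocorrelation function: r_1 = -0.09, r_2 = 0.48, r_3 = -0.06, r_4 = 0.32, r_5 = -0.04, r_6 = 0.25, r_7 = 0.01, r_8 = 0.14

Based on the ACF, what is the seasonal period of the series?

The largest autocorrelation is r_2 = 0.48, with weaker echoes at lags 4 (0.32) and 6 (0.25); the remaining lags stay at or below 0.14.
The dominant spike at lag 2 indicates a seasonal period of 2.

2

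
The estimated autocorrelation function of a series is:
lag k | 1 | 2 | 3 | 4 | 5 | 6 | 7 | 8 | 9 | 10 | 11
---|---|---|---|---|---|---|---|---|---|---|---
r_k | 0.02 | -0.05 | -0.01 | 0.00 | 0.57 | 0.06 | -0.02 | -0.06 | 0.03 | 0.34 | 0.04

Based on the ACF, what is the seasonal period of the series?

5

The largest autocorrelation is r_5 = 0.57, with a weaker echo at lag 10 (0.34); the remaining lags stay at or below 0.06.
The dominant spike at lag 5 indicates a seasonal period of 5.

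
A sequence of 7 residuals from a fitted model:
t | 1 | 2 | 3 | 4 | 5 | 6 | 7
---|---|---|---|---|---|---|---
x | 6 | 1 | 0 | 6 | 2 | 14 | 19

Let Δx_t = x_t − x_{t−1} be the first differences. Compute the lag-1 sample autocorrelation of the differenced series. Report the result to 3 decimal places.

First differences Δx: -5, -1, 6, -4, 12, 5
Mean of differences = 2.1667
Numerator Σ(Δx_t−Δx̄)(Δx_{t+1}−Δx̄) = -45.8611
Denominator Σ(Δx_t−Δx̄)² = 218.8333
r_1(Δx) = -45.8611 / 218.8333 = -0.210

-0.210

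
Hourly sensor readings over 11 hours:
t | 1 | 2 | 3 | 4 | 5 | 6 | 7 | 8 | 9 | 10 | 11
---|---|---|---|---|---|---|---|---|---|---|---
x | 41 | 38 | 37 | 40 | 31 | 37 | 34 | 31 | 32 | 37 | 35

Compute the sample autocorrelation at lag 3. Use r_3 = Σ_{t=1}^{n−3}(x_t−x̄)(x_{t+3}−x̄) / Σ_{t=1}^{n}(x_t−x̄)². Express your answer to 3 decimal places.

Mean x̄ = (41 + 38 + 37 + 40 + 31 + 37 + 34 + 31 + 32 + 37 + 35)/11 = 35.7273
Numerator Σ_{t=1}^{8}(x_t−x̄)(x_{t+3}−x̄) = 24.8678
Denominator Σ(x_t−x̄)² = 118.1818
r_3 = 24.8678 / 118.1818 = 0.210

0.210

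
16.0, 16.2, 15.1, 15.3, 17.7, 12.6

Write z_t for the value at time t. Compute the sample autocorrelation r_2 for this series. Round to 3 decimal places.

-0.046

Mean z̄ = (16.0 + 16.2 + 15.1 + 15.3 + 17.7 + 12.6)/6 = 15.4833
Numerator Σ_{t=1}^{4}(z_t−z̄)(z_{t+2}−z̄) = -0.6506
Denominator Σ(z_t−z̄)² = 14.1883
r_2 = -0.6506 / 14.1883 = -0.046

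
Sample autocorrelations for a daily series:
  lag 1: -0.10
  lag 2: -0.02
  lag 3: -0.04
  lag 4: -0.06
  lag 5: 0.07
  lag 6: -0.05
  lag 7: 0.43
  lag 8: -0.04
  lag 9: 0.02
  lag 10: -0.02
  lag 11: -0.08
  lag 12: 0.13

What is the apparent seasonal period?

7

The largest autocorrelation is r_7 = 0.43; the remaining lags stay at or below 0.13.
The dominant spike at lag 7 indicates a seasonal period of 7.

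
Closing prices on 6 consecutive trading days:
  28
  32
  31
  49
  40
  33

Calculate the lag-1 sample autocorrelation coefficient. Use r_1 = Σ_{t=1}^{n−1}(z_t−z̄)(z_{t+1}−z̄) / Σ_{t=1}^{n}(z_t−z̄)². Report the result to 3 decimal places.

0.103

Mean z̄ = (28 + 32 + 31 + 49 + 40 + 33)/6 = 35.5000
Deviations from mean: -7.5000, -3.5000, -4.5000, 13.5000, 4.5000, -2.5000
Σ(z_t−z̄)(z_{t+1}−z̄) = (26.2500) + (15.7500) + (-60.7500) + (60.7500) + (-11.2500) = 30.7500
Denominator Σ(z_t−z̄)² = 297.5000
r_1 = 30.7500 / 297.5000 = 0.103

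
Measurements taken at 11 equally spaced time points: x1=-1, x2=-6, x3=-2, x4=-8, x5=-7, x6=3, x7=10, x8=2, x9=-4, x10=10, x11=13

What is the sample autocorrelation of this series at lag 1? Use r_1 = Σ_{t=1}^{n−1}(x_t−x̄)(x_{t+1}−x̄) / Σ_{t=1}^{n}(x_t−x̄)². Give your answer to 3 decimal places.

0.372

Mean x̄ = (-1 − 6 − 2 − 8 − 7 + 3 + 10 + 2 − 4 + 10 + 13)/11 = 0.9091
Numerator Σ_{t=1}^{10}(x_t−x̄)(x_{t+1}−x̄) = 201.9917
Denominator Σ(x_t−x̄)² = 542.9091
r_1 = 201.9917 / 542.9091 = 0.372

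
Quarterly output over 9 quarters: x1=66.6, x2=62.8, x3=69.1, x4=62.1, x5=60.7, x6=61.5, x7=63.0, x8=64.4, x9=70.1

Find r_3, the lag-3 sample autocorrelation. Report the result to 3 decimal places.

Mean x̄ = (66.6 + 62.8 + 69.1 + 62.1 + 60.7 + 61.5 + 63.0 + 64.4 + 70.1)/9 = 64.4778
Σ(x_t−x̄)(x_{t+3}−x̄) = (-5.0462) + (6.3383) + (-13.7640) + (3.5138) + (0.2938) + (-16.7417) = -25.4059
Denominator Σ(x_t−x̄)² = 91.2756
r_3 = -25.4059 / 91.2756 = -0.278

-0.278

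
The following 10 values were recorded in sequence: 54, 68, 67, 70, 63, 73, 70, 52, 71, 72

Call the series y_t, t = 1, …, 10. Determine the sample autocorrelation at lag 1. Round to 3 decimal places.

-0.240

Mean ȳ = (54 + 68 + 67 + 70 + 63 + 73 + 70 + 52 + 71 + 72)/10 = 66.0000
Numerator Σ_{t=1}^{9}(y_t−ȳ)(y_{t+1}−ȳ) = -119.0000
Denominator Σ(y_t−ȳ)² = 496.0000
r_1 = -119.0000 / 496.0000 = -0.240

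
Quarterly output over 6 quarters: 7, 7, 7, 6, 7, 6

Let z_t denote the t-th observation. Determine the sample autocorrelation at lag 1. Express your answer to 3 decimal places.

-0.333

Mean z̄ = (7 + 7 + 7 + 6 + 7 + 6)/6 = 6.6667
Σ(z_t−z̄)(z_{t+1}−z̄) = (0.1111) + (0.1111) + (-0.2222) + (-0.2222) + (-0.2222) = -0.4444
Denominator Σ(z_t−z̄)² = 1.3333
r_1 = -0.4444 / 1.3333 = -0.333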